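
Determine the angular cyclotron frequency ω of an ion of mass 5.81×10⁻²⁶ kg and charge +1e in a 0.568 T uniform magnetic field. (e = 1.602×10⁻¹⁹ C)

ω = |q|B/m.
ω = (1.602×10⁻¹⁹)(0.568)/5.81×10⁻²⁶ ≈ 1.57×10⁶ rad/s.

ω ≈ 1.57×10⁶ rad/s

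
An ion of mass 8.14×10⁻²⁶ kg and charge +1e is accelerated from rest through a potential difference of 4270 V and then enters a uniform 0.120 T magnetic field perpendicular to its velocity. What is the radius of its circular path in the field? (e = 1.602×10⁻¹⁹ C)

r ≈ 0.549 m

Acceleration: |q|V = ½mv² ⇒ v = √(2|q|V/m) = √(2·1.602×10⁻¹⁹·4270/8.14×10⁻²⁶) ≈ 1.296×10⁵ m/s.
In the field: r = mv/(|q|B) = (8.14×10⁻²⁶)(1.296×10⁵)/((1.602×10⁻¹⁹)(0.120)) ≈ 0.549 m.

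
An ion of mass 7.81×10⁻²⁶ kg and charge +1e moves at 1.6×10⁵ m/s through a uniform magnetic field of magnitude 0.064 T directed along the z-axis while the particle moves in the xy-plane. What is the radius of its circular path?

r ≈ 1.2 m

The magnetic force provides the centripetal force: |q|vB = mv²/r.
r = mv/(|q|B) = (7.81×10⁻²⁶)(1.6×10⁵)/((1.602×10⁻¹⁹)(0.064)) ≈ 1.2 m.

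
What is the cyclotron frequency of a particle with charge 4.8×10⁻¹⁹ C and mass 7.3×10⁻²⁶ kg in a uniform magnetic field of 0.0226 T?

f ≈ 2.37×10⁴ Hz

f = |q|B/(2πm).
f = (4.8×10⁻¹⁹)(0.0226)/(2π·7.3×10⁻²⁶) ≈ 2.37×10⁴ Hz.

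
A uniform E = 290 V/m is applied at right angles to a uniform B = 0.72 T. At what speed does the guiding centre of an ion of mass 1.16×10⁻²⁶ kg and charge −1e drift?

The E×B drift speed is v_d = E/B.
v_d = 290/0.72 = 400 m/s.

v_d ≈ 400 m/s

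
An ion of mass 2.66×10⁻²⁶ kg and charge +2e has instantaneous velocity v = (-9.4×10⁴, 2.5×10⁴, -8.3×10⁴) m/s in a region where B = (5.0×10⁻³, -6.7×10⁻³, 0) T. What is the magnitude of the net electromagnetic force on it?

|F| ≈ 2.75×10⁻¹⁶ N

v×B = (-556, -415, 505) N/C.
F = q v×B = (3.204×10⁻¹⁹ C)·(-556, -415, 505) = (-1.78×10⁻¹⁶, -1.33×10⁻¹⁶, 1.62×10⁻¹⁶) N.
|F| = 2.75×10⁻¹⁶ N.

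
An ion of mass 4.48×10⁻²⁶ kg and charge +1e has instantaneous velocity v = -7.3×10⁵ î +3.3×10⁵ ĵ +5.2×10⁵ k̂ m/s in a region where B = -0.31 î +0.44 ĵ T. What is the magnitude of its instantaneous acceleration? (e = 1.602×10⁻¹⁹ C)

v×B = (-2.29×10⁵, -1.61×10⁵, -2.19×10⁵) N/C.
F = q v×B = (1.602×10⁻¹⁹ C)·(-2.29×10⁵, -1.61×10⁵, -2.19×10⁵) = (-3.67×10⁻¹⁴, -2.58×10⁻¹⁴, -3.51×10⁻¹⁴) N.
|a| = |F|/m = 5.692×10⁻¹⁴/4.48×10⁻²⁶ ≈ 1.27×10¹² m/s².

|a| ≈ 1.27×10¹² m/s²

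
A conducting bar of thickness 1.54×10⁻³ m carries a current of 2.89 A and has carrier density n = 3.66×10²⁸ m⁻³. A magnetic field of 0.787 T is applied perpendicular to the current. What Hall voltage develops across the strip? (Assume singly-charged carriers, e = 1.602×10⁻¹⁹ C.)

V_H ≈ 2.52×10⁻⁷ V

V_H = IB/(n e t).
V_H = (2.89)(0.787)/((3.66×10²⁸)(1.602×10⁻¹⁹)(1.54×10⁻³)) ≈ 2.52×10⁻⁷ V.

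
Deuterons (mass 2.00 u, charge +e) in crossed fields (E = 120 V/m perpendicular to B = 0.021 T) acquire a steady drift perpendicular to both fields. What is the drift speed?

v_d ≈ 5700 m/s

In crossed fields the guiding centre drifts at v_d = |E×B|/B² = E/B, independent of charge and mass.
v_d = 120/0.021 = 5700 m/s.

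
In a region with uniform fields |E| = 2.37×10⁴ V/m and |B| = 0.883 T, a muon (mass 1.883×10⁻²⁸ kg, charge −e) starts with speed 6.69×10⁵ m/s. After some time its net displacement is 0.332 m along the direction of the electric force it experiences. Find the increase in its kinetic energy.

The magnetic force is always ⟂ v and does no work; only the electric force changes KE.
ΔKE = F_E · d = |q|E d = (1.602×10⁻¹⁹)(2.37×10⁴)(0.332) ≈ 1.26×10⁻¹⁵ J.

ΔKE ≈ 1.26×10⁻¹⁵ J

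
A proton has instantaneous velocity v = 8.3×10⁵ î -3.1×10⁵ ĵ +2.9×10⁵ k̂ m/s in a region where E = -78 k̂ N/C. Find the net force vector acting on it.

F ≈ (0, 0, -1.25×10⁻¹⁷) N

Only an electric field acts, so F = qE = (1.602×10⁻¹⁹ C)·(0, 0, -78.0) = (0, 0, -1.25×10⁻¹⁷) N.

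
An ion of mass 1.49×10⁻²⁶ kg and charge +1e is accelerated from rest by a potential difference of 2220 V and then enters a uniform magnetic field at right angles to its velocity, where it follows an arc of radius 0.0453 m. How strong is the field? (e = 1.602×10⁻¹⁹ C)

v = √(2|q|V/m) = √(2·1.602×10⁻¹⁹·2220/1.49×10⁻²⁶) ≈ 2.185×10⁵ m/s.
B = mv/(|q|r) = (1.49×10⁻²⁶)(2.185×10⁵)/((1.602×10⁻¹⁹)(0.0453)) ≈ 0.449 T.

B ≈ 0.449 T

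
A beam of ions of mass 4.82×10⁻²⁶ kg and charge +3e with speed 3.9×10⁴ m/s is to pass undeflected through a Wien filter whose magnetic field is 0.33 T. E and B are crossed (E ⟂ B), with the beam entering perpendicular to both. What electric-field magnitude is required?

For straight-line motion qE = qvB, so E = vB.
E = 3.9×10⁴ × 0.33 = 1.3×10⁴ V/m.

E = 1.3×10⁴ V/m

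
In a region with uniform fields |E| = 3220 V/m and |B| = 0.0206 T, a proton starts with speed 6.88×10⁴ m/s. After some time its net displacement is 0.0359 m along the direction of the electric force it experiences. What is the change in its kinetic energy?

ΔKE ≈ 1.85×10⁻¹⁷ J

The magnetic force is always ⟂ v and does no work; only the electric force changes KE.
ΔKE = F_E · d = |q|E d = (1.602×10⁻¹⁹)(3220)(0.0359) ≈ 1.85×10⁻¹⁷ J.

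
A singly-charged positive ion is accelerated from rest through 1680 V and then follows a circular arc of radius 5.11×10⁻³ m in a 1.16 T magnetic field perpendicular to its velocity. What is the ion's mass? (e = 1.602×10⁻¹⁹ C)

m ≈ 1.68×10⁻²⁷ kg

Combine |q|V = ½mv² and r = mv/(|q|B): eliminate v to get m = qB²r²/(2V).
m = (1.602×10⁻¹⁹)(1.16)²(5.11×10⁻³)²/(2·1680) ≈ 1.68×10⁻²⁷ kg.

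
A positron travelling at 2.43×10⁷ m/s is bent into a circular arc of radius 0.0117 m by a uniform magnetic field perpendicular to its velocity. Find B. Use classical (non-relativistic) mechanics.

B ≈ 0.0118 T

From |q|vB = mv²/r, B = mv/(|q|r).
B = (9.109×10⁻³¹)(2.43×10⁷)/((1.602×10⁻¹⁹)(0.0117)) ≈ 0.0118 T.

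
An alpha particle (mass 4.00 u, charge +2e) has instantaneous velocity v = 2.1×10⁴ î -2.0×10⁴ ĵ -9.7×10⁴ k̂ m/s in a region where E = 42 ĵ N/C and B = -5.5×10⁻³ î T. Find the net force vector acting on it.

v×B = (0, 534, -110) N/C.
E + v×B = (0, 576, -110) N/C.
F = q(E + v×B) = (3.204×10⁻¹⁹ C)·(0, 576, -110) = (0, 1.84×10⁻¹⁶, -3.52×10⁻¹⁷) N.

F ≈ (0, 1.84×10⁻¹⁶, -3.52×10⁻¹⁷) N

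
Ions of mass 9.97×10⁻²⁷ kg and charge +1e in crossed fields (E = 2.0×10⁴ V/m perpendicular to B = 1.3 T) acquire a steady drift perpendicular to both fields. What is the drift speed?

The steady drift has the magnetic force balancing the electric force, so v_d = E/B.
v_d = 2.0×10⁴/1.3 = 1.5×10⁴ m/s.

v_d ≈ 1.5×10⁴ m/s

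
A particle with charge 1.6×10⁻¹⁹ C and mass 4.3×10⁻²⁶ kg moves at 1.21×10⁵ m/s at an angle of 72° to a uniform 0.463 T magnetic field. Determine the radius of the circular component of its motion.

v⊥ = v sinθ = 1.21×10⁵·sin72° ≈ 1.151×10⁵ m/s.
r = m v⊥/(|q|B) = (4.3×10⁻²⁶)(1.151×10⁵)/((1.6×10⁻¹⁹)(0.463)) ≈ 0.0668 m.

r ≈ 0.0668 m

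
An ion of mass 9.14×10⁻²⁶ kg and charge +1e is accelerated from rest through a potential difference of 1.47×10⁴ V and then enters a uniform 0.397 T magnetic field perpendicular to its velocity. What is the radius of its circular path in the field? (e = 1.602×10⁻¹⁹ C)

r ≈ 0.326 m

Acceleration: |q|V = ½mv² ⇒ v = √(2|q|V/m) = √(2·1.602×10⁻¹⁹·1.47×10⁴/9.14×10⁻²⁶) ≈ 2.270×10⁵ m/s.
In the field: r = mv/(|q|B) = (9.14×10⁻²⁶)(2.270×10⁵)/((1.602×10⁻¹⁹)(0.397)) ≈ 0.326 m.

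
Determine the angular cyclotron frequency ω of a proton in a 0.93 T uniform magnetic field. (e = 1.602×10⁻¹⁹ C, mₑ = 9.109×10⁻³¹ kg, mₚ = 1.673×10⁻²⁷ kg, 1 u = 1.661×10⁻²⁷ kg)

ω ≈ 8.9×10⁷ rad/s

ω = |q|B/m.
ω = (1.602×10⁻¹⁹)(0.93)/1.673×10⁻²⁷ ≈ 8.9×10⁷ rad/s.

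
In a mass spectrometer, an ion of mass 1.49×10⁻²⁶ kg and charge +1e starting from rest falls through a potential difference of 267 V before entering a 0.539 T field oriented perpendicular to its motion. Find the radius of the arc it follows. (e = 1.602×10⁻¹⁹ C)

r ≈ 0.0131 m

Acceleration: |q|V = ½mv² ⇒ v = √(2|q|V/m) = √(2·1.602×10⁻¹⁹·267/1.49×10⁻²⁶) ≈ 7.577×10⁴ m/s.
In the field: r = mv/(|q|B) = (1.49×10⁻²⁶)(7.577×10⁴)/((1.602×10⁻¹⁹)(0.539)) ≈ 0.0131 m.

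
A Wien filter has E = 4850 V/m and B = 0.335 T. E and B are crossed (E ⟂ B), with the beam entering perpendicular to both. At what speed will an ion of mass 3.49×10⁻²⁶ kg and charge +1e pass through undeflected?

Straight-line motion ⇒ electric and magnetic forces cancel, so E = vB.
v = E/B = 4850/0.335 = 1.45×10⁴ m/s.

v = 1.45×10⁴ m/s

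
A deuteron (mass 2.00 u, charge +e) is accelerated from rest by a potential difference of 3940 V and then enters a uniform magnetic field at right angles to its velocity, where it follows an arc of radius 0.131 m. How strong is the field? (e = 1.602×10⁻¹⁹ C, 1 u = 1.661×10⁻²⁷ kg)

v = √(2|q|V/m) = √(2·1.602×10⁻¹⁹·3940/3.322×10⁻²⁷) ≈ 6.164×10⁵ m/s.
B = mv/(|q|r) = (3.322×10⁻²⁷)(6.164×10⁵)/((1.602×10⁻¹⁹)(0.131)) ≈ 0.0976 T.

B ≈ 0.0976 T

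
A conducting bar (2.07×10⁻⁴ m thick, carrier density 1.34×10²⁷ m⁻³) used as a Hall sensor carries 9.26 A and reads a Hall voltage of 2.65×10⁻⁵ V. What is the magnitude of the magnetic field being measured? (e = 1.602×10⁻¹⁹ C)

From V_H = IB/(n e t), B = V_H n e t / I.
B = (2.65×10⁻⁵)(1.34×10²⁷)(1.602×10⁻¹⁹)(2.07×10⁻⁴)/9.26 ≈ 0.127 T.

B ≈ 0.127 T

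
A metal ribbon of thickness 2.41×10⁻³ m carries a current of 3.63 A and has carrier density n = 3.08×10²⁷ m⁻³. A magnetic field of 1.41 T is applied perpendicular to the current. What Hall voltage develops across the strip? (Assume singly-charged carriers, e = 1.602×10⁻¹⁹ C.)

V_H ≈ 4.30×10⁻⁶ V

V_H = IB/(n e t).
V_H = (3.63)(1.41)/((3.08×10²⁷)(1.602×10⁻¹⁹)(2.41×10⁻³)) ≈ 4.30×10⁻⁶ V.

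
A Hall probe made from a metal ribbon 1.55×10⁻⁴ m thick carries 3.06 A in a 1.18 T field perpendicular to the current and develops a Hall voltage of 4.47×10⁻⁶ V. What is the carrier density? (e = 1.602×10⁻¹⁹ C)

n ≈ 3.25×10²⁸ m⁻³

From V_H = IB/(n e t), n = IB/(V_H e t).
n = (3.06)(1.18)/((4.47×10⁻⁶)(1.602×10⁻¹⁹)(1.55×10⁻⁴)) ≈ 3.25×10²⁸ m⁻³.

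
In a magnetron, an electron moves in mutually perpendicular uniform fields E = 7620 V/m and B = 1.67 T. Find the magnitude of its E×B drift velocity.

In crossed fields the guiding centre drifts at v_d = |E×B|/B² = E/B, independent of charge and mass.
v_d = 7620/1.67 = 4560 m/s.

v_d ≈ 4560 m/s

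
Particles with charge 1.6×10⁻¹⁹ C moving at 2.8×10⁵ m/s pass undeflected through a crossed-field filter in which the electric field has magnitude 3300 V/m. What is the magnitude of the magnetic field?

Balance of forces in the selector: qE = qvB ⇒ B = E/v.
B = 3300/2.8×10⁵ = 0.012 T.

B = 0.012 T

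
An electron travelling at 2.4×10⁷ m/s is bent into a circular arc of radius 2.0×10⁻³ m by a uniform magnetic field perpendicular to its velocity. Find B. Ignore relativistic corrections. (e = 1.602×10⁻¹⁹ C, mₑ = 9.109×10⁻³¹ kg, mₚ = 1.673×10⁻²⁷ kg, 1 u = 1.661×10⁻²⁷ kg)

B ≈ 0.068 T

From |q|vB = mv²/r, B = mv/(|q|r).
B = (9.109×10⁻³¹)(2.4×10⁷)/((1.602×10⁻¹⁹)(2.0×10⁻³)) ≈ 0.068 T.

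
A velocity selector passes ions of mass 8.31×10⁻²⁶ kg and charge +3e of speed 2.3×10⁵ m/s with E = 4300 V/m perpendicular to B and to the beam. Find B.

Balance of forces in the selector: qE = qvB ⇒ B = E/v.
B = 4300/2.3×10⁵ = 0.019 T.

B = 0.019 T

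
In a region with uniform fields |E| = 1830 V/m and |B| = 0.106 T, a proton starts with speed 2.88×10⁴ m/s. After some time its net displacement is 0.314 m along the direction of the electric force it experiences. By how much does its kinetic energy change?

The magnetic force is always ⟂ v and does no work; only the electric force changes KE.
ΔKE = F_E · d = |q|E d = (1.602×10⁻¹⁹)(1830)(0.314) ≈ 9.21×10⁻¹⁷ J.

ΔKE ≈ 9.21×10⁻¹⁷ J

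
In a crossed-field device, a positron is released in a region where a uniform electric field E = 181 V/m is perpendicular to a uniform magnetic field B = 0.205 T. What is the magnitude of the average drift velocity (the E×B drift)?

The steady drift has the magnetic force balancing the electric force, so v_d = E/B.
v_d = 181/0.205 = 883 m/s.

v_d ≈ 883 m/s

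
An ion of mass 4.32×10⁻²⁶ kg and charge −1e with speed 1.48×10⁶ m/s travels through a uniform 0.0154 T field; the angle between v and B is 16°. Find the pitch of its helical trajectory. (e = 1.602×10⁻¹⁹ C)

p ≈ 157 m

v∥ = v cosθ = 1.48×10⁶·cos16° ≈ 1.423×10⁶ m/s.
T = 2πm/(|q|B) = 2π(4.32×10⁻²⁶)/((1.602×10⁻¹⁹)(0.0154)) ≈ 1.100×10⁻⁴ s.
pitch = v∥ T = (1.423×10⁶)(1.100×10⁻⁴) ≈ 157 m.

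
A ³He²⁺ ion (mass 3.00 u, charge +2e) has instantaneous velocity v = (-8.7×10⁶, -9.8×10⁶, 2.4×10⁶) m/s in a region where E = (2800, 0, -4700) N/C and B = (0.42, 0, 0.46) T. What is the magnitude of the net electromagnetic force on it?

v×B = (-4.51×10⁶, 5.01×10⁶, 4.12×10⁶) N/C.
E + v×B = (-4.51×10⁶, 5.01×10⁶, 4.11×10⁶) N/C.
F = q(E + v×B) = (3.204×10⁻¹⁹ C)·(-4.51×10⁶, 5.01×10⁶, 4.11×10⁶) = (-1.44×10⁻¹², 1.61×10⁻¹², 1.32×10⁻¹²) N.
|F| = 2.53×10⁻¹² N.

|F| ≈ 2.53×10⁻¹² N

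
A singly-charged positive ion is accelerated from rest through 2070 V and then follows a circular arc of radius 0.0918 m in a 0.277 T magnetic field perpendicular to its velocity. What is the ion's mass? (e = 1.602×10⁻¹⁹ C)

Combine |q|V = ½mv² and r = mv/(|q|B): eliminate v to get m = qB²r²/(2V).
m = (1.602×10⁻¹⁹)(0.277)²(0.0918)²/(2·2070) ≈ 2.50×10⁻²⁶ kg.

m ≈ 2.50×10⁻²⁶ kg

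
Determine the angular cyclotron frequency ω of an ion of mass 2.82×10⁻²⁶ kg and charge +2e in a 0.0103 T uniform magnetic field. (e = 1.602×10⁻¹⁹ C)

ω ≈ 1.17×10⁵ rad/s

ω = |q|B/m.
ω = (3.204×10⁻¹⁹)(0.0103)/2.82×10⁻²⁶ ≈ 1.17×10⁵ rad/s.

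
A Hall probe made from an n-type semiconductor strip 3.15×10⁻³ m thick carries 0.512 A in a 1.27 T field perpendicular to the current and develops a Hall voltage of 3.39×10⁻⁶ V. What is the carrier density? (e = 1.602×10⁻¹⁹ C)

n ≈ 3.80×10²⁶ m⁻³

From V_H = IB/(n e t), n = IB/(V_H e t).
n = (0.512)(1.27)/((3.39×10⁻⁶)(1.602×10⁻¹⁹)(3.15×10⁻³)) ≈ 3.80×10²⁶ m⁻³.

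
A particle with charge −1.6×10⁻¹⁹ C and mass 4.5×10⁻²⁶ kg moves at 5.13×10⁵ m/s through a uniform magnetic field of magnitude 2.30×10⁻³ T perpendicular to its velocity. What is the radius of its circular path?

The magnetic force provides the centripetal force: |q|vB = mv²/r.
r = mv/(|q|B) = (4.5×10⁻²⁶)(5.13×10⁵)/((1.6×10⁻¹⁹)(2.30×10⁻³)) ≈ 62.7 m.

r ≈ 62.7 m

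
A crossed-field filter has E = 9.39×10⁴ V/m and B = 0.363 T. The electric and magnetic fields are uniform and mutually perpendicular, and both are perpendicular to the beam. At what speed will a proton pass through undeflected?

v = 2.59×10⁵ m/s

Straight-line motion ⇒ electric and magnetic forces cancel, so E = vB.
v = E/B = 9.39×10⁴/0.363 = 2.59×10⁵ m/s.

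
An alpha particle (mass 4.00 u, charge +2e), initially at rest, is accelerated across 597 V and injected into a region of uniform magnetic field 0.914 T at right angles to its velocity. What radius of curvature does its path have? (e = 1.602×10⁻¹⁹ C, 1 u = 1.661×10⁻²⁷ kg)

Acceleration: |q|V = ½mv² ⇒ v = √(2|q|V/m) = √(2·3.204×10⁻¹⁹·597/6.644×10⁻²⁷) ≈ 2.400×10⁵ m/s.
In the field: r = mv/(|q|B) = (6.644×10⁻²⁷)(2.400×10⁵)/((3.204×10⁻¹⁹)(0.914)) ≈ 5.44×10⁻³ m.

r ≈ 5.44×10⁻³ m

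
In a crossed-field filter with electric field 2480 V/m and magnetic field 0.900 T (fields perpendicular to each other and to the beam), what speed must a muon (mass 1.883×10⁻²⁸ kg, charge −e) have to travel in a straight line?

v = 2760 m/s

Straight-line motion ⇒ electric and magnetic forces cancel, so E = vB.
v = E/B = 2480/0.900 = 2760 m/s.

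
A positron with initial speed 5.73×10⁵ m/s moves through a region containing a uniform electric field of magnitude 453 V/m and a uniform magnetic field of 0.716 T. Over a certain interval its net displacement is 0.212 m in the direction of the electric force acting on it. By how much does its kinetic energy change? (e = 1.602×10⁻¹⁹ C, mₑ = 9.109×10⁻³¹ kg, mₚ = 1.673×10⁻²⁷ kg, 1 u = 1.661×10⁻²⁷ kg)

ΔKE ≈ 1.54×10⁻¹⁷ J

The magnetic force is always ⟂ v and does no work; only the electric force changes KE.
ΔKE = F_E · d = |q|E d = (1.602×10⁻¹⁹)(453)(0.212) ≈ 1.54×10⁻¹⁷ J.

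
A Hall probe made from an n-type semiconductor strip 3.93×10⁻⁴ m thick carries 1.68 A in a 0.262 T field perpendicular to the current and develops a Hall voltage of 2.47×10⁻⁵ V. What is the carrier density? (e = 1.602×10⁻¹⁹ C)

From V_H = IB/(n e t), n = IB/(V_H e t).
n = (1.68)(0.262)/((2.47×10⁻⁵)(1.602×10⁻¹⁹)(3.93×10⁻⁴)) ≈ 2.83×10²⁶ m⁻³.

n ≈ 2.83×10²⁶ m⁻³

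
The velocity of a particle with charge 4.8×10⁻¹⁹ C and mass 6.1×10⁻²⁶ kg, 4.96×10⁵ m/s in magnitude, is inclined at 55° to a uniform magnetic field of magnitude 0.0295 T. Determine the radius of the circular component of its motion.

v⊥ = v sinθ = 4.96×10⁵·sin55° ≈ 4.063×10⁵ m/s.
r = m v⊥/(|q|B) = (6.1×10⁻²⁶)(4.063×10⁵)/((4.8×10⁻¹⁹)(0.0295)) ≈ 1.75 m.

r ≈ 1.75 m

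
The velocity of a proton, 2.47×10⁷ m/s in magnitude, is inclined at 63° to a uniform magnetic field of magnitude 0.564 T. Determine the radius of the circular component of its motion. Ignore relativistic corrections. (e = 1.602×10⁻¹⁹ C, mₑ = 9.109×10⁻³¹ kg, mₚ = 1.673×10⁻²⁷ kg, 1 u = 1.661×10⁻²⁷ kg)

r ≈ 0.408 m

v⊥ = v sinθ = 2.47×10⁷·sin63° ≈ 2.201×10⁷ m/s.
r = m v⊥/(|q|B) = (1.673×10⁻²⁷)(2.201×10⁷)/((1.602×10⁻¹⁹)(0.564)) ≈ 0.408 m.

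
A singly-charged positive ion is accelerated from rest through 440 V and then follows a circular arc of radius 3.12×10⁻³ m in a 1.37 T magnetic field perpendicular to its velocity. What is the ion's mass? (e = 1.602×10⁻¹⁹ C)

Combine |q|V = ½mv² and r = mv/(|q|B): eliminate v to get m = qB²r²/(2V).
m = (1.602×10⁻¹⁹)(1.37)²(3.12×10⁻³)²/(2·440) ≈ 3.33×10⁻²⁷ kg.

m ≈ 3.33×10⁻²⁷ kg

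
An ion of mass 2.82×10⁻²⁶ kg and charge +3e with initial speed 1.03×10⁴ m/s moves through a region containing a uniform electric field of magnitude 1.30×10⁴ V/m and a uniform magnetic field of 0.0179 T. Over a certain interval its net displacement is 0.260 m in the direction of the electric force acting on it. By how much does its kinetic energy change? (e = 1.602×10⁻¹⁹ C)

The magnetic force is always ⟂ v and does no work; only the electric force changes KE.
ΔKE = F_E · d = |q|E d = (4.806×10⁻¹⁹)(1.30×10⁴)(0.260) ≈ 1.62×10⁻¹⁵ J.

ΔKE ≈ 1.62×10⁻¹⁵ J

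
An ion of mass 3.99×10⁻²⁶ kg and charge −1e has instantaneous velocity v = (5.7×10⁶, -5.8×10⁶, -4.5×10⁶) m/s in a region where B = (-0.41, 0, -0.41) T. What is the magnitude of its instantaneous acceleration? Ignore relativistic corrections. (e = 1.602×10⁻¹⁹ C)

v×B = (2.38×10⁶, 4.18×10⁶, -2.38×10⁶) N/C.
F = q v×B = (−1.602×10⁻¹⁹ C)·(2.38×10⁶, 4.18×10⁶, -2.38×10⁶) = (-3.81×10⁻¹³, -6.70×10⁻¹³, 3.81×10⁻¹³) N.
|a| = |F|/m = 8.597×10⁻¹³/3.99×10⁻²⁶ ≈ 2.15×10¹³ m/s².

|a| ≈ 2.15×10¹³ m/s²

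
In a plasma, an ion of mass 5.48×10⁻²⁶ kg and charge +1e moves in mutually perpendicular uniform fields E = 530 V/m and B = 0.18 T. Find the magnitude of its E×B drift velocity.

v_d ≈ 2900 m/s

The steady drift has the magnetic force balancing the electric force, so v_d = E/B.
v_d = 530/0.18 = 2900 m/s.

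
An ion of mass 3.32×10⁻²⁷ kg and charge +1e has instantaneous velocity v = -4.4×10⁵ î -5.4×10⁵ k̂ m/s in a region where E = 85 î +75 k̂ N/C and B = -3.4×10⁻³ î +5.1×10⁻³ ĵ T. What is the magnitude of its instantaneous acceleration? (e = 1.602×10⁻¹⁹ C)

|a| ≈ 1.94×10¹¹ m/s²

v×B = (2750, 1840, -2240) N/C.
E + v×B = (2840, 1840, -2170) N/C.
F = q(E + v×B) = (1.602×10⁻¹⁹ C)·(2840, 1840, -2170) = (4.55×10⁻¹⁶, 2.94×10⁻¹⁶, -3.47×10⁻¹⁶) N.
|a| = |F|/m = 6.435×10⁻¹⁶/3.32×10⁻²⁷ ≈ 1.94×10¹¹ m/s².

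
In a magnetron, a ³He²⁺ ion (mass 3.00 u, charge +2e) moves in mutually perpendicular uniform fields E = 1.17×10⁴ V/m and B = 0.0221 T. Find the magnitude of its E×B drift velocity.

The steady drift has the magnetic force balancing the electric force, so v_d = E/B.
v_d = 1.17×10⁴/0.0221 = 5.29×10⁵ m/s.

v_d ≈ 5.29×10⁵ m/s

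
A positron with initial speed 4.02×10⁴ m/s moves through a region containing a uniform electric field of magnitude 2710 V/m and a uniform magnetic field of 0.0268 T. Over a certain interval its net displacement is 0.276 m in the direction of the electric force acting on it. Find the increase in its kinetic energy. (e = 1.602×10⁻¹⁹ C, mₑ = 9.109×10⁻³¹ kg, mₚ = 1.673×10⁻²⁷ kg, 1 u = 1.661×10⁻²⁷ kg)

ΔKE ≈ 1.20×10⁻¹⁶ J

The magnetic force is always ⟂ v and does no work; only the electric force changes KE.
ΔKE = F_E · d = |q|E d = (1.602×10⁻¹⁹)(2710)(0.276) ≈ 1.20×10⁻¹⁶ J.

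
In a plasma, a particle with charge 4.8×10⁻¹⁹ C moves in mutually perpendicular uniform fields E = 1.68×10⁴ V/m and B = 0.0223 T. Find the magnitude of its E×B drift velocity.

v_d ≈ 7.53×10⁵ m/s

The E×B drift speed is v_d = E/B.
v_d = 1.68×10⁴/0.0223 = 7.53×10⁵ m/s.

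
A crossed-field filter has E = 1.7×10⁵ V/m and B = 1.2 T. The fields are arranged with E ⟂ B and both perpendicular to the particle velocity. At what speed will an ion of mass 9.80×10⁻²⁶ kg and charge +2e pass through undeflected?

v = 1.4×10⁵ m/s

Zero net Lorentz force requires |qE| = |q v×B|, i.e. E = vB.
v = E/B = 1.7×10⁵/1.2 = 1.4×10⁵ m/s.
The result is independent of the particle's charge and mass.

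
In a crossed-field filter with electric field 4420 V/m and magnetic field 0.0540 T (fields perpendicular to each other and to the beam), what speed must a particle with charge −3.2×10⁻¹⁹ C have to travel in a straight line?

v = 8.19×10⁴ m/s

Straight-line motion ⇒ electric and magnetic forces cancel, so E = vB.
v = E/B = 4420/0.0540 = 8.19×10⁴ m/s.
The result is independent of the particle's charge and mass.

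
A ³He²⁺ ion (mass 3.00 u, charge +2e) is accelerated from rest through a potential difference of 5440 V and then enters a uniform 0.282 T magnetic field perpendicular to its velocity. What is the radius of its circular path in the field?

r ≈ 0.0461 m

Acceleration: |q|V = ½mv² ⇒ v = √(2|q|V/m) = √(2·3.204×10⁻¹⁹·5440/4.983×10⁻²⁷) ≈ 8.364×10⁵ m/s.
In the field: r = mv/(|q|B) = (4.983×10⁻²⁷)(8.364×10⁵)/((3.204×10⁻¹⁹)(0.282)) ≈ 0.0461 m.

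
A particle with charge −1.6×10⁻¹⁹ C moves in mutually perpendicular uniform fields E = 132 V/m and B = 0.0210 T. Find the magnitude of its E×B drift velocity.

v_d ≈ 6290 m/s

The E×B drift speed is v_d = E/B.
v_d = 132/0.0210 = 6290 m/s.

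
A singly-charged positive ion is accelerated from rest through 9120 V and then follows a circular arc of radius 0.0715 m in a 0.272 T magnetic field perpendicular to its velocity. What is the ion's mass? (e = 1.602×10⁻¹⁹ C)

Combine |q|V = ½mv² and r = mv/(|q|B): eliminate v to get m = qB²r²/(2V).
m = (1.602×10⁻¹⁹)(0.272)²(0.0715)²/(2·9120) ≈ 3.32×10⁻²⁷ kg.

m ≈ 3.32×10⁻²⁷ kg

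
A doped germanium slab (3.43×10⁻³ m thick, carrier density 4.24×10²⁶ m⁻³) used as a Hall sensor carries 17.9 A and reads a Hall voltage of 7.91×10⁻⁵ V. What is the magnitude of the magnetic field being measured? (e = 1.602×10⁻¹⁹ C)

B ≈ 1.03 T

From V_H = IB/(n e t), B = V_H n e t / I.
B = (7.91×10⁻⁵)(4.24×10²⁶)(1.602×10⁻¹⁹)(3.43×10⁻³)/17.9 ≈ 1.03 T.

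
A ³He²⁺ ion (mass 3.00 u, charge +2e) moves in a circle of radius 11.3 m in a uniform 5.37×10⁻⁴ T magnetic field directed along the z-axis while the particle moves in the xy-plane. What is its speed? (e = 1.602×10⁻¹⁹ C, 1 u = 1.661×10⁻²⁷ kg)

v ≈ 3.90×10⁵ m/s

From |q|vB = mv²/r, v = |q|Br/m.
v = (3.204×10⁻¹⁹)(5.37×10⁻⁴)(11.3)/4.983×10⁻²⁷ ≈ 3.90×10⁵ m/s.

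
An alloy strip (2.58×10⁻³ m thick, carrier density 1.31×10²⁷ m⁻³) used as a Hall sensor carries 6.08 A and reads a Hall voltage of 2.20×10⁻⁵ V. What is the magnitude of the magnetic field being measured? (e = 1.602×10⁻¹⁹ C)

B ≈ 1.96 T

From V_H = IB/(n e t), B = V_H n e t / I.
B = (2.20×10⁻⁵)(1.31×10²⁷)(1.602×10⁻¹⁹)(2.58×10⁻³)/6.08 ≈ 1.96 T.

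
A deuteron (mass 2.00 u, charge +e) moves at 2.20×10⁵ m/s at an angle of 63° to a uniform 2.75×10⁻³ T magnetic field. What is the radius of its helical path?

r ≈ 1.48 m

v⊥ = v sinθ = 2.20×10⁵·sin63° ≈ 1.960×10⁵ m/s.
r = m v⊥/(|q|B) = (3.322×10⁻²⁷)(1.960×10⁵)/((1.602×10⁻¹⁹)(2.75×10⁻³)) ≈ 1.48 m.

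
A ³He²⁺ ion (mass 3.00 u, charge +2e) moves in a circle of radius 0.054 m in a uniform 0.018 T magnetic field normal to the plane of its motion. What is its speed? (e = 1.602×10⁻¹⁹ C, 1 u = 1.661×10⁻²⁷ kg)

v ≈ 6.2×10⁴ m/s

From |q|vB = mv²/r, v = |q|Br/m.
v = (3.204×10⁻¹⁹)(0.018)(0.054)/4.983×10⁻²⁷ ≈ 6.2×10⁴ m/s.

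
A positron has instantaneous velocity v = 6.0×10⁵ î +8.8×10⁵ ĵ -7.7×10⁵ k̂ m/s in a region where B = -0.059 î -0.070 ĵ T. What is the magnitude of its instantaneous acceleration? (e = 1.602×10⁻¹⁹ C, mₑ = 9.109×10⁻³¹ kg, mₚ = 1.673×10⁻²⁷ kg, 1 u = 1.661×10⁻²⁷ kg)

|a| ≈ 1.25×10¹⁶ m/s²

v×B = (-5.39×10⁴, 4.54×10⁴, 9920) N/C.
F = q v×B = (1.602×10⁻¹⁹ C)·(-5.39×10⁴, 4.54×10⁴, 9920) = (-8.63×10⁻¹⁵, 7.28×10⁻¹⁵, 1.59×10⁻¹⁵) N.
|a| = |F|/m = 1.140×10⁻¹⁴/9.109×10⁻³¹ ≈ 1.25×10¹⁶ m/s².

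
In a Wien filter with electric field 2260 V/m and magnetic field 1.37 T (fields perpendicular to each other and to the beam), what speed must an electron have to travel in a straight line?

Zero net Lorentz force requires |qE| = |q v×B|, i.e. E = vB.
v = E/B = 2260/1.37 = 1650 m/s.

v = 1650 m/s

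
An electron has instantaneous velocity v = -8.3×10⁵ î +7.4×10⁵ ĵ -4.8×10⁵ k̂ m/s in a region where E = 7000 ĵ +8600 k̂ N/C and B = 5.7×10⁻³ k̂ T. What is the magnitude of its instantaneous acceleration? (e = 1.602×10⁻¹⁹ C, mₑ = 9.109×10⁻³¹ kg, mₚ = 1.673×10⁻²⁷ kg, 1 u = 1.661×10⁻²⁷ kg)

v×B = (4220, 4730, 0) N/C.
E + v×B = (4220, 1.17×10⁴, 8600) N/C.
F = q(E + v×B) = (−1.602×10⁻¹⁹ C)·(4220, 1.17×10⁴, 8600) = (-6.76×10⁻¹⁶, -1.88×10⁻¹⁵, -1.38×10⁻¹⁵) N.
|a| = |F|/m = 2.426×10⁻¹⁵/9.109×10⁻³¹ ≈ 2.66×10¹⁵ m/s².

|a| ≈ 2.66×10¹⁵ m/s²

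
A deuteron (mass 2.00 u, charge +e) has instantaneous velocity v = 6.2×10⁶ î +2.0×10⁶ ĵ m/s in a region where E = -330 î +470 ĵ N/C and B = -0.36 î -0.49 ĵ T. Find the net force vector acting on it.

v×B = (0, 0, -2.32×10⁶) N/C.
E + v×B = (-330, 470, -2.32×10⁶) N/C.
F = q(E + v×B) = (1.602×10⁻¹⁹ C)·(-330, 470, -2.32×10⁶) = (-5.29×10⁻¹⁷, 7.53×10⁻¹⁷, -3.71×10⁻¹³) N.

F ≈ (-5.29×10⁻¹⁷, 7.53×10⁻¹⁷, -3.71×10⁻¹³) N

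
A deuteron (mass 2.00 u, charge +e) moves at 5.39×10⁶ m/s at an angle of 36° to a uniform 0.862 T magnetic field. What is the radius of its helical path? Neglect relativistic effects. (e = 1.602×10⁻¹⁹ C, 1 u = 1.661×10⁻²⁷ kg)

r ≈ 0.0762 m

v⊥ = v sinθ = 5.39×10⁶·sin36° ≈ 3.168×10⁶ m/s.
r = m v⊥/(|q|B) = (3.322×10⁻²⁷)(3.168×10⁶)/((1.602×10⁻¹⁹)(0.862)) ≈ 0.0762 m.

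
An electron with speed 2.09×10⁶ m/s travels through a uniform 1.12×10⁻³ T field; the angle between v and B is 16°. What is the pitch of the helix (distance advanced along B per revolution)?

v∥ = v cosθ = 2.09×10⁶·cos16° ≈ 2.009×10⁶ m/s.
T = 2πm/(|q|B) = 2π(9.109×10⁻³¹)/((1.602×10⁻¹⁹)(1.12×10⁻³)) ≈ 3.190×10⁻⁸ s.
pitch = v∥ T = (2.009×10⁶)(3.190×10⁻⁸) ≈ 0.0641 m.

p ≈ 0.0641 m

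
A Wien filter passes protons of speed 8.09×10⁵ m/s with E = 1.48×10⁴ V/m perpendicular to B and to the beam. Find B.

B = 0.0183 T

Balance of forces in the selector: qE = qvB ⇒ B = E/v.
B = 1.48×10⁴/8.09×10⁵ = 0.0183 T.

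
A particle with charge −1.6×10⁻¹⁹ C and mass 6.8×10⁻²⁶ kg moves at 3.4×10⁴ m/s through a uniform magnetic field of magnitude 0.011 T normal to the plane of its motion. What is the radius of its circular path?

The magnetic force provides the centripetal force: |q|vB = mv²/r.
r = mv/(|q|B) = (6.8×10⁻²⁶)(3.4×10⁴)/((1.6×10⁻¹⁹)(0.011)) ≈ 1.3 m.

r ≈ 1.3 m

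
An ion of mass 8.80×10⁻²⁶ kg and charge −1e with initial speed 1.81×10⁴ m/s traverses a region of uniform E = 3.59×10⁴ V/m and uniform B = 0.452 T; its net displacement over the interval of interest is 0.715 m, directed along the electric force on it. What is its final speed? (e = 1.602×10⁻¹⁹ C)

B does no work; ΔKE = |q|E d.
½mv_f² = ½mv₀² + |q|Ed = ½(8.80×10⁻²⁶)(1.81×10⁴)² + (1.602×10⁻¹⁹)(3.59×10⁴)(0.715) ≈ 1.441×10⁻¹⁷ J + 4.112×10⁻¹⁵ J ≈ 4.127×10⁻¹⁵ J.
v_f = √(2·4.127×10⁻¹⁵/8.80×10⁻²⁶) ≈ 3.06×10⁵ m/s.

v_f ≈ 3.06×10⁵ m/s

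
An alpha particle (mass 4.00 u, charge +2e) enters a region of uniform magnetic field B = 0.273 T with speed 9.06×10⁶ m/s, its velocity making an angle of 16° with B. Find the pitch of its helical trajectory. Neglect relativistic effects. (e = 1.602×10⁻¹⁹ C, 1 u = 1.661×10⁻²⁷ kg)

v∥ = v cosθ = 9.06×10⁶·cos16° ≈ 8.709×10⁶ m/s.
T = 2πm/(|q|B) = 2π(6.644×10⁻²⁷)/((3.204×10⁻¹⁹)(0.273)) ≈ 4.773×10⁻⁷ s.
pitch = v∥ T = (8.709×10⁶)(4.773×10⁻⁷) ≈ 4.16 m.

p ≈ 4.16 m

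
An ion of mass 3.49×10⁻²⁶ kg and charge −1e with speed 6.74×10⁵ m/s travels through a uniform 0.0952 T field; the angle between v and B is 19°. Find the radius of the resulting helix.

v⊥ = v sinθ = 6.74×10⁵·sin19° ≈ 2.194×10⁵ m/s.
r = m v⊥/(|q|B) = (3.49×10⁻²⁶)(2.194×10⁵)/((1.602×10⁻¹⁹)(0.0952)) ≈ 0.502 m.

r ≈ 0.502 m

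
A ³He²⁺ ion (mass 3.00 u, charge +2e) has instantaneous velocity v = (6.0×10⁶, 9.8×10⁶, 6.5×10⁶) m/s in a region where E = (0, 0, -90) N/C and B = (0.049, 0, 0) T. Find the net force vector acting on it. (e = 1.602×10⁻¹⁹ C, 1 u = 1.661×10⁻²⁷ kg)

v×B = (0, 3.18×10⁵, -4.80×10⁵) N/C.
E + v×B = (0, 3.18×10⁵, -4.80×10⁵) N/C.
F = q(E + v×B) = (3.204×10⁻¹⁹ C)·(0, 3.18×10⁵, -4.80×10⁵) = (0, 1.02×10⁻¹³, -1.54×10⁻¹³) N.

F ≈ (0, 1.02×10⁻¹³, -1.54×10⁻¹³) N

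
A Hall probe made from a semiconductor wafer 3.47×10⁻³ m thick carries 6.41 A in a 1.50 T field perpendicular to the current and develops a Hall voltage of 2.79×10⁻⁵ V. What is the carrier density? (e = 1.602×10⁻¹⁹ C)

n ≈ 6.20×10²⁶ m⁻³

From V_H = IB/(n e t), n = IB/(V_H e t).
n = (6.41)(1.50)/((2.79×10⁻⁵)(1.602×10⁻¹⁹)(3.47×10⁻³)) ≈ 6.20×10²⁶ m⁻³.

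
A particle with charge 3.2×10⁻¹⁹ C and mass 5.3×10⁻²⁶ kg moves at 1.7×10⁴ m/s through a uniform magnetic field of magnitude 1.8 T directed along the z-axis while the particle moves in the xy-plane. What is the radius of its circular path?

r ≈ 1.6×10⁻³ m

The magnetic force provides the centripetal force: |q|vB = mv²/r.
r = mv/(|q|B) = (5.3×10⁻²⁶)(1.7×10⁴)/((3.2×10⁻¹⁹)(1.8)) ≈ 1.6×10⁻³ m.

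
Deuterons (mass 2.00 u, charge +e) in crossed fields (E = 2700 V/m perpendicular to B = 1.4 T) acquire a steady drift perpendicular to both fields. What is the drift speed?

The E×B drift speed is v_d = E/B.
v_d = 2700/1.4 = 1900 m/s.

v_d ≈ 1900 m/s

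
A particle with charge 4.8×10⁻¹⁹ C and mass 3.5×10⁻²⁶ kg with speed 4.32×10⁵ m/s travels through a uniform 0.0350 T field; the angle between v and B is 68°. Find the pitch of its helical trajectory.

p ≈ 2.12 m

v∥ = v cosθ = 4.32×10⁵·cos68° ≈ 1.618×10⁵ m/s.
T = 2πm/(|q|B) = 2π(3.5×10⁻²⁶)/((4.8×10⁻¹⁹)(0.0350)) ≈ 1.309×10⁻⁵ s.
pitch = v∥ T = (1.618×10⁵)(1.309×10⁻⁵) ≈ 2.12 m.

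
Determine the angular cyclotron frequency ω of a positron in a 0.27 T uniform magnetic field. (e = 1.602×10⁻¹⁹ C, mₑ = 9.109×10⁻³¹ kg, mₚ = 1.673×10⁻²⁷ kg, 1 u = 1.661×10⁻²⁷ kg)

ω ≈ 4.7×10¹⁰ rad/s

ω = |q|B/m.
ω = (1.602×10⁻¹⁹)(0.27)/9.109×10⁻³¹ ≈ 4.7×10¹⁰ rad/s.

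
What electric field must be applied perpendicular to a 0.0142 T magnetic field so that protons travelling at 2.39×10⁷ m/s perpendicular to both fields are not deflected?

For straight-line motion qE = qvB, so E = vB.
E = 2.39×10⁷ × 0.0142 = 3.39×10⁵ V/m.

E = 3.39×10⁵ V/m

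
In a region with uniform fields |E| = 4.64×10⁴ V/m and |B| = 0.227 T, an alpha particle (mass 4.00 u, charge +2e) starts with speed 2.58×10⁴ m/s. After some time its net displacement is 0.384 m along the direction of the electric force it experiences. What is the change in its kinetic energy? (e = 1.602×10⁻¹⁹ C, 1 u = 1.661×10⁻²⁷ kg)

The magnetic force is always ⟂ v and does no work; only the electric force changes KE.
ΔKE = F_E · d = |q|E d = (3.204×10⁻¹⁹)(4.64×10⁴)(0.384) ≈ 5.71×10⁻¹⁵ J.

ΔKE ≈ 5.71×10⁻¹⁵ J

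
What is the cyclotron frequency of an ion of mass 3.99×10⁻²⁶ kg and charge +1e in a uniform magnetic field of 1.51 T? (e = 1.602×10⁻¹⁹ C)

f = |q|B/(2πm).
f = (1.602×10⁻¹⁹)(1.51)/(2π·3.99×10⁻²⁶) ≈ 9.65×10⁵ Hz.

f ≈ 9.65×10⁵ Hz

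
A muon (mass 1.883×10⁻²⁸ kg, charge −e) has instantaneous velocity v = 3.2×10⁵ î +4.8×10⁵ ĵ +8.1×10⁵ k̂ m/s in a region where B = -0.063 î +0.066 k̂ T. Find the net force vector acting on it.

v×B = (3.17×10⁴, -7.22×10⁴, 3.02×10⁴) N/C.
F = q v×B = (−1.602×10⁻¹⁹ C)·(3.17×10⁴, -7.22×10⁴, 3.02×10⁴) = (-5.08×10⁻¹⁵, 1.16×10⁻¹⁴, -4.84×10⁻¹⁵) N.

F ≈ (-5.08×10⁻¹⁵, 1.16×10⁻¹⁴, -4.84×10⁻¹⁵) N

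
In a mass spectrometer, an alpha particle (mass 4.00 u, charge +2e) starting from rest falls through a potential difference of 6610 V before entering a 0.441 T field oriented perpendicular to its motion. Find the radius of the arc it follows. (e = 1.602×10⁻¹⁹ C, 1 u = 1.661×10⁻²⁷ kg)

r ≈ 0.0375 m

Acceleration: |q|V = ½mv² ⇒ v = √(2|q|V/m) = √(2·3.204×10⁻¹⁹·6610/6.644×10⁻²⁷) ≈ 7.984×10⁵ m/s.
In the field: r = mv/(|q|B) = (6.644×10⁻²⁷)(7.984×10⁵)/((3.204×10⁻¹⁹)(0.441)) ≈ 0.0375 m.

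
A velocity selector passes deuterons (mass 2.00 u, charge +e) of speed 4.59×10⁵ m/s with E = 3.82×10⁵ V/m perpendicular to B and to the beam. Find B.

Balance of forces in the selector: qE = qvB ⇒ B = E/v.
B = 3.82×10⁵/4.59×10⁵ = 0.832 T.

B = 0.832 T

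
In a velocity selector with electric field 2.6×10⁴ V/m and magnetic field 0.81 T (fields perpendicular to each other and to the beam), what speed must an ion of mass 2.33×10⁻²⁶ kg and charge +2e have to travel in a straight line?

Zero net Lorentz force requires |qE| = |q v×B|, i.e. E = vB.
v = E/B = 2.6×10⁴/0.81 = 3.2×10⁴ m/s.
The result is independent of the particle's charge and mass.

v = 3.2×10⁴ m/s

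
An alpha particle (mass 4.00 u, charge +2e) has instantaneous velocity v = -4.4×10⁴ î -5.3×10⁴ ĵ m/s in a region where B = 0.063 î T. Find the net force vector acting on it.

F ≈ (0, 0, 1.07×10⁻¹⁵) N

v×B = (0, 0, 3340) N/C.
F = q v×B = (3.204×10⁻¹⁹ C)·(0, 0, 3340) = (0, 0, 1.07×10⁻¹⁵) N.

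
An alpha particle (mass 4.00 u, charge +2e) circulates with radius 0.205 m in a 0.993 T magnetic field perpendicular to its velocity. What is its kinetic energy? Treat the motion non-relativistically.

v = |q|Br/m, then KE = ½mv² = (qBr)²/(2m).
v = (3.204×10⁻¹⁹)(0.993)(0.205)/6.644×10⁻²⁷ ≈ 9.817×10⁶ m/s.
KE = ½(6.644×10⁻²⁷)(9.817×10⁶)² ≈ 3.20×10⁻¹³ J = 2.00×10⁶ eV.

KE ≈ 2.00×10⁶ eV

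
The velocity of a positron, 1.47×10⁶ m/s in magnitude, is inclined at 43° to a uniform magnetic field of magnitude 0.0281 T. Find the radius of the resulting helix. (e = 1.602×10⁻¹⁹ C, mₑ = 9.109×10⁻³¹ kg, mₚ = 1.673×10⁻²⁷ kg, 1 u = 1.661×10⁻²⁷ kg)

r ≈ 2.03×10⁻⁴ m

v⊥ = v sinθ = 1.47×10⁶·sin43° ≈ 1.003×10⁶ m/s.
r = m v⊥/(|q|B) = (9.109×10⁻³¹)(1.003×10⁶)/((1.602×10⁻¹⁹)(0.0281)) ≈ 2.03×10⁻⁴ m.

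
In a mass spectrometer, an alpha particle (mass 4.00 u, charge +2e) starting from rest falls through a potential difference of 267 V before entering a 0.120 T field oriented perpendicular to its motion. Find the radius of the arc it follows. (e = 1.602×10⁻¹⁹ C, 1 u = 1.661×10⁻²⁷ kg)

r ≈ 0.0277 m

Acceleration: |q|V = ½mv² ⇒ v = √(2|q|V/m) = √(2·3.204×10⁻¹⁹·267/6.644×10⁻²⁷) ≈ 1.605×10⁵ m/s.
In the field: r = mv/(|q|B) = (6.644×10⁻²⁷)(1.605×10⁵)/((3.204×10⁻¹⁹)(0.120)) ≈ 0.0277 m.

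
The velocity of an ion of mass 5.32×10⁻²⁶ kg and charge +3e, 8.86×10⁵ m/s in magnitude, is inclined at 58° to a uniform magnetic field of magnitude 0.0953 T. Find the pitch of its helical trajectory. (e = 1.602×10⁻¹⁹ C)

p ≈ 3.43 m

v∥ = v cosθ = 8.86×10⁵·cos58° ≈ 4.695×10⁵ m/s.
T = 2πm/(|q|B) = 2π(5.32×10⁻²⁶)/((4.806×10⁻¹⁹)(0.0953)) ≈ 7.298×10⁻⁶ s.
pitch = v∥ T = (4.695×10⁵)(7.298×10⁻⁶) ≈ 3.43 m.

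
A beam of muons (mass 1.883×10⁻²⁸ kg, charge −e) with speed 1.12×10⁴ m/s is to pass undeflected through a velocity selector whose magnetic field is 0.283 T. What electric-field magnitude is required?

E = 3170 V/m

For straight-line motion qE = qvB, so E = vB.
E = 1.12×10⁴ × 0.283 = 3170 V/m.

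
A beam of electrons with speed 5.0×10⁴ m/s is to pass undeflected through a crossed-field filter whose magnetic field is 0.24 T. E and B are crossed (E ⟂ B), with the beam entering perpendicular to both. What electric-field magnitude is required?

E = 1.2×10⁴ V/m

For straight-line motion qE = qvB, so E = vB.
E = 5.0×10⁴ × 0.24 = 1.2×10⁴ V/m.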